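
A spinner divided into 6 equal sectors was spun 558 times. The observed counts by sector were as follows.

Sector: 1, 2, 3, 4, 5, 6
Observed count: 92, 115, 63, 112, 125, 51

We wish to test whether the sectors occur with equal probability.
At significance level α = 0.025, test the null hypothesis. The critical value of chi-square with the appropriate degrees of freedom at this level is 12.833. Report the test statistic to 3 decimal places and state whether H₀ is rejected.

48.753; reject

Under H₀ each category has probability 1/6, so each expected count is 558/6 = 93.
cat         O        E   (O−E)²/E
1          92       93     0.0108
2         115       93     5.2043
3          63       93     9.6774
4         112       93     3.8817
5         125       93    11.0108
6          51       93    18.9677
Sum = 48.753
df = 5. Since 48.753 > 12.833, we reject H₀.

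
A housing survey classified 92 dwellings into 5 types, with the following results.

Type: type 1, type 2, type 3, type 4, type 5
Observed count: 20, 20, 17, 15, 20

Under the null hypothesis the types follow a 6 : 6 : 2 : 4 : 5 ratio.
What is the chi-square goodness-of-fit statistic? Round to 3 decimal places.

11.521

Ratio total = 23. Expected counts: 92×6/23 = 24, 92×6/23 = 24, 92×2/23 = 8, 92×4/23 = 16, 92×5/23 = 20.
type 1: (20 − 24)²/24 = 16/24 = 0.6667
type 2: (20 − 24)²/24 = 16/24 = 0.6667
type 3: (17 − 8)²/8 = 81/8 = 10.1250
type 4: (15 − 16)²/16 = 1/16 = 0.0625
type 5: (20 − 20)²/20 = 0/20 = 0.0000
Sum = 11.521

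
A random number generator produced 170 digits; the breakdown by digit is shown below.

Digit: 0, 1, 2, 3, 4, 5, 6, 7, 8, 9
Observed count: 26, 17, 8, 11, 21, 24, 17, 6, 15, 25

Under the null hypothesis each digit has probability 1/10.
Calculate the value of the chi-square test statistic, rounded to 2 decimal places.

Under H₀ each category has probability 1/10, so each expected count is 170/10 = 17.
χ² = (26−17)²/17 + (17−17)²/17 + (8−17)²/17 + (11−17)²/17 + (21−17)²/17 + (24−17)²/17 + (17−17)²/17 + (6−17)²/17 + (15−17)²/17 + (25−17)²/17
   = 4.765 + 0.000 + 4.765 + 2.118 + 0.941 + 2.882 + 0.000 + 7.118 + 0.235 + 3.765
Sum = 26.59

26.59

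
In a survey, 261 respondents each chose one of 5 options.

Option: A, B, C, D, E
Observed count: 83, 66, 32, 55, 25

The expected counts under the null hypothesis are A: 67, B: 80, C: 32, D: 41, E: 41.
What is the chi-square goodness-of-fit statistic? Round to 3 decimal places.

χ² = (83−67)²/67 + (66−80)²/80 + (32−32)²/32 + (55−41)²/41 + (25−41)²/41
   = 3.8209 + 2.4500 + 0.0000 + 4.7805 + 6.2439
Sum = 17.295

17.295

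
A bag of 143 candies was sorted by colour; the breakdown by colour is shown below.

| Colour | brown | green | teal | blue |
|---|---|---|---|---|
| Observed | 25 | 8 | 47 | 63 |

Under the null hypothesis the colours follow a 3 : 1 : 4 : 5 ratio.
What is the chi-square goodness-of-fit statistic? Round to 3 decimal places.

4.126

Ratio total = 13. Expected counts: 143×3/13 = 33, 143×1/13 = 11, 143×4/13 = 44, 143×5/13 = 55.
brown: (25 − 33)²/33 = 64/33 = 1.9394
green: (8 − 11)²/11 = 9/11 = 0.8182
teal: (47 − 44)²/44 = 9/44 = 0.2045
blue: (63 − 55)²/55 = 64/55 = 1.1636
Sum = 4.126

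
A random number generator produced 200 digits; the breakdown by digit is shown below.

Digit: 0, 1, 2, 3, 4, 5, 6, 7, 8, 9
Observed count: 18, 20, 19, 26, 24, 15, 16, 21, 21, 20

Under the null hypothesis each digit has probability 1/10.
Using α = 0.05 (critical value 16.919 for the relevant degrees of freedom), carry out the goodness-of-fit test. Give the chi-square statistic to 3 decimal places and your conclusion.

5.000; do not reject

Expected count for each of the 10 categories: 200/10 = 20.
cat         O        E   (O−E)²/E
0          18       20     0.2000
1          20       20     0.0000
2          19       20     0.0500
3          26       20     1.8000
4          24       20     0.8000
5          15       20     1.2500
6          16       20     0.8000
7          21       20     0.0500
8          21       20     0.0500
9          20       20     0.0000
Sum = 5.000
df = 9. Since 5.000 < 16.919, we do not reject H₀.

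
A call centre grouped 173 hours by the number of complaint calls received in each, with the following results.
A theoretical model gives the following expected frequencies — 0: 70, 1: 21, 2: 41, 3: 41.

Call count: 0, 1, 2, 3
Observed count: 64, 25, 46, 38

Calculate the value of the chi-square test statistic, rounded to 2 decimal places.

2.11

0: (64 − 70)²/70 = 36/70 = 0.514
1: (25 − 21)²/21 = 16/21 = 0.762
2: (46 − 41)²/41 = 25/41 = 0.610
3: (38 − 41)²/41 = 9/41 = 0.220
Sum = 2.11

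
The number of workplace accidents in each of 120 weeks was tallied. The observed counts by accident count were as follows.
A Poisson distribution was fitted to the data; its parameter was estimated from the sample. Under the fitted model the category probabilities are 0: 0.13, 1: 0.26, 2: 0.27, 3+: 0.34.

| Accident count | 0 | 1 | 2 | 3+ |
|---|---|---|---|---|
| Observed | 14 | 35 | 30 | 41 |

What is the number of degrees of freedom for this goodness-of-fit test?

2

There are k = 4 categories and 1 parameter estimated from the data, so df = 4 − 1 − 1 = 2.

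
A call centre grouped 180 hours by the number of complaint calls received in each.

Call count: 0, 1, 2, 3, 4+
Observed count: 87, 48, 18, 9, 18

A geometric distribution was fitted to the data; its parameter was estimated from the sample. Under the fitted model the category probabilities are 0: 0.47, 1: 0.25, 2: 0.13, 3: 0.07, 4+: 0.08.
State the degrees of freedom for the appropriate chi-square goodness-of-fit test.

There are k = 5 categories and 1 parameter estimated from the data, so df = 5 − 1 − 1 = 3.

3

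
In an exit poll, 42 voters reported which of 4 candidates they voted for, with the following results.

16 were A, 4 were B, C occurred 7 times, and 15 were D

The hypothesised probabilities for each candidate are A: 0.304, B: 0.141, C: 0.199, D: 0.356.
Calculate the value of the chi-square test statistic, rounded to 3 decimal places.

1.663

Expected counts E_i = n·p_i: 42×0.304 = 12.768, 42×0.141 = 5.922, 42×0.199 = 8.358, 42×0.356 = 14.952.
A: (16 − 12.768)²/12.768 = 10.445824/12.768 = 0.8181
B: (4 − 5.922)²/5.922 = 3.694084/5.922 = 0.6238
C: (7 − 8.358)²/8.358 = 1.844164/8.358 = 0.2206
D: (15 − 14.952)²/14.952 = 0.002304/14.952 = 0.0002
Sum = 1.663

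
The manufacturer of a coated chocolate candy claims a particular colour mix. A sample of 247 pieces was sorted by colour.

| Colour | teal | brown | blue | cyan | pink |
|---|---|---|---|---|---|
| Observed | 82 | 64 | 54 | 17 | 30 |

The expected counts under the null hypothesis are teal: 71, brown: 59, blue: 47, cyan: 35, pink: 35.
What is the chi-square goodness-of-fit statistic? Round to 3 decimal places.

13.142

teal: (82 − 71)²/71 = 121/71 = 1.7042
brown: (64 − 59)²/59 = 25/59 = 0.4237
blue: (54 − 47)²/47 = 49/47 = 1.0426
cyan: (17 − 35)²/35 = 324/35 = 9.2571
pink: (30 − 35)²/35 = 25/35 = 0.7143
Sum = 13.142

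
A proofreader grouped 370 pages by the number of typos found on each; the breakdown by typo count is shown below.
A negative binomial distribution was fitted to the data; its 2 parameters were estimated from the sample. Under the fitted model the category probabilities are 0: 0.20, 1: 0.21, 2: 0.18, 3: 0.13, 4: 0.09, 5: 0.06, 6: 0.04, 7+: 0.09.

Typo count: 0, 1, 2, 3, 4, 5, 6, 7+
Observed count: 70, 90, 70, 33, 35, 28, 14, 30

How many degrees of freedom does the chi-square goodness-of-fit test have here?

There are k = 8 categories and 2 parameters estimated from the data, so df = 8 − 1 − 2 = 5.

5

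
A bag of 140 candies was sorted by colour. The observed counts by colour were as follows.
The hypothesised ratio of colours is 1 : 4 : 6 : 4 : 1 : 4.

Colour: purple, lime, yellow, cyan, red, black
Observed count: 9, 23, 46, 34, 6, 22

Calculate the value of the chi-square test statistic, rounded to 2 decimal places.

Ratio total = 20. Expected counts: 140×1/20 = 7, 140×4/20 = 28, 140×6/20 = 42, 140×4/20 = 28, 140×1/20 = 7, 140×4/20 = 28.
χ² = (9−7)²/7 + (23−28)²/28 + (46−42)²/42 + (34−28)²/28 + (6−7)²/7 + (22−28)²/28
   = 0.571 + 0.893 + 0.381 + 1.286 + 0.143 + 1.286
Sum = 4.56

4.56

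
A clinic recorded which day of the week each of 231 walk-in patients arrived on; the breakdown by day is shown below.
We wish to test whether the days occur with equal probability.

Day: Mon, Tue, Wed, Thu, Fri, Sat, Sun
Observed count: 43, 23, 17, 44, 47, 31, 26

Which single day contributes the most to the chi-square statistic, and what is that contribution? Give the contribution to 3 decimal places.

Under H₀ each category has probability 1/7, so each expected count is 231/7 = 33.
Mon: (43 − 33)²/33 = 100/33 = 3.0303
Tue: (23 − 33)²/33 = 100/33 = 3.0303
Wed: (17 − 33)²/33 = 256/33 = 7.7576
Thu: (44 − 33)²/33 = 121/33 = 3.6667
Fri: (47 − 33)²/33 = 196/33 = 5.9394
Sat: (31 − 33)²/33 = 4/33 = 0.1212
Sun: (26 − 33)²/33 = 49/33 = 1.4848
The largest term is for Wed: 7.758.

Wed, 7.758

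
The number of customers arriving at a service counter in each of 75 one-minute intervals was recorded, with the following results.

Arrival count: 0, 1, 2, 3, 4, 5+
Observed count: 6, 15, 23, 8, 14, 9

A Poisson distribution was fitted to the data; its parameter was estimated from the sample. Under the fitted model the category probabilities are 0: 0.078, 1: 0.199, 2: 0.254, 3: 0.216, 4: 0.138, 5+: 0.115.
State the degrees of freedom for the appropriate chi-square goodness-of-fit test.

There are k = 6 categories and 1 parameter estimated from the data, so df = 6 − 1 − 1 = 4.

4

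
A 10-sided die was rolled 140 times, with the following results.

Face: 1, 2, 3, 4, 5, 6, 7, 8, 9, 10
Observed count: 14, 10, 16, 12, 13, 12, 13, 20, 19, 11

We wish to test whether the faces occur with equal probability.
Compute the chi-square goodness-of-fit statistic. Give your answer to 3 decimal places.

7.143

Expected count for each of the 10 categories: 140/10 = 14.
1: (14 − 14)²/14 = 0/14 = 0.0000
2: (10 − 14)²/14 = 16/14 = 1.1429
3: (16 − 14)²/14 = 4/14 = 0.2857
4: (12 − 14)²/14 = 4/14 = 0.2857
5: (13 − 14)²/14 = 1/14 = 0.0714
6: (12 − 14)²/14 = 4/14 = 0.2857
7: (13 − 14)²/14 = 1/14 = 0.0714
8: (20 − 14)²/14 = 36/14 = 2.5714
9: (19 − 14)²/14 = 25/14 = 1.7857
10: (11 − 14)²/14 = 9/14 = 0.6429
Sum = 7.143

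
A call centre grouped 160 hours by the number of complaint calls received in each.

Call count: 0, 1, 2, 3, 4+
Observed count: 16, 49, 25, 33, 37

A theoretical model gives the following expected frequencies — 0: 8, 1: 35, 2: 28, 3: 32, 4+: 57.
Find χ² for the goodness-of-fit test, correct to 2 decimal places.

χ² = (16−8)²/8 + (49−35)²/35 + (25−28)²/28 + (33−32)²/32 + (37−57)²/57
   = 8.000 + 5.600 + 0.321 + 0.031 + 7.018
Sum = 20.97

20.97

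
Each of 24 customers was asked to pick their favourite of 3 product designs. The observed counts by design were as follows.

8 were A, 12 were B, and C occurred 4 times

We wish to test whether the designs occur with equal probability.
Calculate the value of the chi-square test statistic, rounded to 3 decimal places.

Under H₀ each category has probability 1/3, so each expected count is 24/3 = 8.
A: (8 − 8)²/8 = 0/8 = 0.0000
B: (12 − 8)²/8 = 16/8 = 2.0000
C: (4 − 8)²/8 = 16/8 = 2.0000
Sum = 4.000

4.000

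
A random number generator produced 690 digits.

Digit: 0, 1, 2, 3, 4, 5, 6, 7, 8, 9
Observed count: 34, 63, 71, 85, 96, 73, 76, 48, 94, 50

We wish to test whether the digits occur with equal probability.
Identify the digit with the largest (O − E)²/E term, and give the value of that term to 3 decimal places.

Expected count for each of the 10 categories: 690/10 = 69.
0: (34 − 69)²/69 = 1225/69 = 17.7536
1: (63 − 69)²/69 = 36/69 = 0.5217
2: (71 − 69)²/69 = 4/69 = 0.0580
3: (85 − 69)²/69 = 256/69 = 3.7101
4: (96 − 69)²/69 = 729/69 = 10.5652
5: (73 − 69)²/69 = 16/69 = 0.2319
6: (76 − 69)²/69 = 49/69 = 0.7101
7: (48 − 69)²/69 = 441/69 = 6.3913
8: (94 − 69)²/69 = 625/69 = 9.0580
9: (50 − 69)²/69 = 361/69 = 5.2319
The largest term is for 0: 17.754.

0, 17.754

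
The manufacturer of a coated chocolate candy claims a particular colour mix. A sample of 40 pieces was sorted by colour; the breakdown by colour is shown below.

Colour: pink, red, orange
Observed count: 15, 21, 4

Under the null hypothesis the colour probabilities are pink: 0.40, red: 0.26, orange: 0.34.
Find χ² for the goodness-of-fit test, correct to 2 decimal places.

17.64

Expected counts E_i = n·p_i: 40×0.40 = 16, 40×0.26 = 10.4, 40×0.34 = 13.6.
cat         O        E   (O−E)²/E
pink       15       16      0.063
red        21     10.4     10.804
orange      4     13.6      6.776
Sum = 17.64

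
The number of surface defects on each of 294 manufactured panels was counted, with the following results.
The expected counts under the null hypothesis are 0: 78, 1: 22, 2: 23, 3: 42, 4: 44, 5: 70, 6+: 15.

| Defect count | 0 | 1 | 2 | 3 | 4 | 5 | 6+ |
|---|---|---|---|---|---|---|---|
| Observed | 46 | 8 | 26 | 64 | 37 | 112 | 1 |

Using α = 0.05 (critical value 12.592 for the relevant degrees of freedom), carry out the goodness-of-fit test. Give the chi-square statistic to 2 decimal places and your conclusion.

73.33; reject

cat         O        E   (O−E)²/E
0          46       78     13.128
1           8       22      8.909
2          26       23      0.391
3          64       42     11.524
4          37       44      1.114
5         112       70     25.200
6+          1       15     13.067
Sum = 73.33
df = 6. Since 73.33 > 12.592, we reject H₀.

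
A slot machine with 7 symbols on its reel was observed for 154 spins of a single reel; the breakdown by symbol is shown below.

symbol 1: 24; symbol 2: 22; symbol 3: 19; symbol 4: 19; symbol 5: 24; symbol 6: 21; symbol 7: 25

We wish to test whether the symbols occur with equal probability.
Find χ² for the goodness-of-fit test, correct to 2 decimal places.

1.64

Expected count for each of the 7 categories: 154/7 = 22.
cat           O        E   (O−E)²/E
symbol 1     24       22      0.182
symbol 2     22       22      0.000
symbol 3     19       22      0.409
symbol 4     19       22      0.409
symbol 5     24       22      0.182
symbol 6     21       22      0.045
symbol 7     25       22      0.409
Sum = 1.64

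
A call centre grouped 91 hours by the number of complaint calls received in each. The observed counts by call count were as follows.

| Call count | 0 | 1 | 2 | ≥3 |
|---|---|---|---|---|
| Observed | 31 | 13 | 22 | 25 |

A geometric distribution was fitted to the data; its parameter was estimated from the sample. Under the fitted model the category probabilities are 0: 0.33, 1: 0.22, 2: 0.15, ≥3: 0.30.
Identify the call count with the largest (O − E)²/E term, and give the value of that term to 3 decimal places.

Expected counts E_i = n·p_i: 91×0.33 = 30.03, 91×0.22 = 20.02, 91×0.15 = 13.65, 91×0.30 = 27.3.
0: (31 − 30.03)²/30.03 = 0.9409/30.03 = 0.0313
1: (13 − 20.02)²/20.02 = 49.2804/20.02 = 2.4616
2: (22 − 13.65)²/13.65 = 69.7225/13.65 = 5.1079
≥3: (25 − 27.3)²/27.3 = 5.29/27.3 = 0.1938
The largest term is for 2: 5.108.

2, 5.108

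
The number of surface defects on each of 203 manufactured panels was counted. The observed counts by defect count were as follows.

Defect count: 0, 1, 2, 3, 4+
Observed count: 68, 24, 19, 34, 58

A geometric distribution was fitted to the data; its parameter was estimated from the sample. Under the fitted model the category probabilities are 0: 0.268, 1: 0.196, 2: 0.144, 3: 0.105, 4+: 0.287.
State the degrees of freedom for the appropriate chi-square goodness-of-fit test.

3

There are k = 5 categories and 1 parameter estimated from the data, so df = 5 − 1 − 1 = 3.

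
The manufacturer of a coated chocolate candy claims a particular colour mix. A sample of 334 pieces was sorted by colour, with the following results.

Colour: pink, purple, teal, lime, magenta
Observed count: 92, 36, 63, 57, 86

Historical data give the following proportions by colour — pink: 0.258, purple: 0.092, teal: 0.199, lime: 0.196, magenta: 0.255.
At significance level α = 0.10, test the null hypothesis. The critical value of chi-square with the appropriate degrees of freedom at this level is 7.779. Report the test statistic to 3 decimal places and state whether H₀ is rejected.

2.582; do not reject

Expected counts E_i = n·p_i: 334×0.258 = 86.172, 334×0.092 = 30.728, 334×0.199 = 66.466, 334×0.196 = 65.464, 334×0.255 = 85.17.
cat          O        E   (O−E)²/E
pink        92   86.172     0.3942
purple      36   30.728     0.9045
teal        63   66.466     0.1807
lime        57   65.464     1.0943
magenta     86    85.17     0.0081
Sum = 2.582
df = 4. Since 2.582 < 7.779, we do not reject H₀.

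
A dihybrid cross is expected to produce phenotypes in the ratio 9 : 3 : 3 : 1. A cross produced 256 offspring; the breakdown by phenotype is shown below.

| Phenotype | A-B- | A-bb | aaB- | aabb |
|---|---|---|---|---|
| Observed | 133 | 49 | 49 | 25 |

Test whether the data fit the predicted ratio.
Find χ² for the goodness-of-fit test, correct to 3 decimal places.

5.944

Ratio total = 16. Expected counts: 256×9/16 = 144, 256×3/16 = 48, 256×3/16 = 48, 256×1/16 = 16.
χ² = (133−144)²/144 + (49−48)²/48 + (49−48)²/48 + (25−16)²/16
   = 0.8403 + 0.0208 + 0.0208 + 5.0625
Sum = 5.944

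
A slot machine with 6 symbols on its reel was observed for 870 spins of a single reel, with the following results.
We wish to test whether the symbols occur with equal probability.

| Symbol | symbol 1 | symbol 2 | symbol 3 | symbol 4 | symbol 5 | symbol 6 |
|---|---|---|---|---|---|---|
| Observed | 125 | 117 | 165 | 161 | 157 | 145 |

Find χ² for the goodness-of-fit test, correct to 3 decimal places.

Expected count for each of the 6 categories: 870/6 = 145.
χ² = (125−145)²/145 + (117−145)²/145 + (165−145)²/145 + (161−145)²/145 + (157−145)²/145 + (145−145)²/145
   = 2.7586 + 5.4069 + 2.7586 + 1.7655 + 0.9931 + 0.0000
Sum = 13.683

13.683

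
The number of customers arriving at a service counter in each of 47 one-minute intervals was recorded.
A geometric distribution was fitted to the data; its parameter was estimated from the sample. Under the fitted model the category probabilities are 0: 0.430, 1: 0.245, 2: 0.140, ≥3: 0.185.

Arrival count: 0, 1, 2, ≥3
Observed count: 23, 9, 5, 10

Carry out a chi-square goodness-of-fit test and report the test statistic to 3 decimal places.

Expected counts E_i = n·p_i: 47×0.430 = 20.21, 47×0.245 = 11.515, 47×0.140 = 6.58, 47×0.185 = 8.695.
cat         O        E   (O−E)²/E
0          23    20.21     0.3852
1           9   11.515     0.5493
2           5     6.58     0.3794
≥3         10    8.695     0.1959
Sum = 1.510

1.510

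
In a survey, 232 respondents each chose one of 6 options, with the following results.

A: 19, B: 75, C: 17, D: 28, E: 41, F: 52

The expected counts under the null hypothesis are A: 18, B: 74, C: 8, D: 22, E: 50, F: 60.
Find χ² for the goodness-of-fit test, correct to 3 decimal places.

14.517

cat         O        E   (O−E)²/E
A          19       18     0.0556
B          75       74     0.0135
C          17        8    10.1250
D          28       22     1.6364
E          41       50     1.6200
F          52       60     1.0667
Sum = 14.517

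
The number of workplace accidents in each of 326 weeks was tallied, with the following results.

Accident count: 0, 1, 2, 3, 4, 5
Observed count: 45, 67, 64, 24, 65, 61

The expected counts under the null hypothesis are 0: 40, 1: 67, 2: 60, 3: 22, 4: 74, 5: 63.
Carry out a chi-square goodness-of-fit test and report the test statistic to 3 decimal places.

χ² = (45−40)²/40 + (67−67)²/67 + (64−60)²/60 + (24−22)²/22 + (65−74)²/74 + (61−63)²/63
   = 0.6250 + 0.0000 + 0.2667 + 0.1818 + 1.0946 + 0.0635
Sum = 2.232

2.232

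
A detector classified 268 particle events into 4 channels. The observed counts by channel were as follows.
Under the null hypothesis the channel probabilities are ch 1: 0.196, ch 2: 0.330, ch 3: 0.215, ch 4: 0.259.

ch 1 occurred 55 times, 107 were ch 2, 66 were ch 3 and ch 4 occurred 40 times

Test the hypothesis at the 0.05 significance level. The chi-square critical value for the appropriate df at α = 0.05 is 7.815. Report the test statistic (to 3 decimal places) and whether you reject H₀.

17.693; reject

Expected counts E_i = n·p_i: 268×0.196 = 52.528, 268×0.330 = 88.44, 268×0.215 = 57.62, 268×0.259 = 69.412.
ch 1: (55 − 52.528)²/52.528 = 6.110784/52.528 = 0.1163
ch 2: (107 − 88.44)²/88.44 = 344.4736/88.44 = 3.8950
ch 3: (66 − 57.62)²/57.62 = 70.2244/57.62 = 1.2188
ch 4: (40 − 69.412)²/69.412 = 865.065744/69.412 = 12.4628
Sum = 17.693
df = 3. Since 17.693 > 7.815, we reject H₀.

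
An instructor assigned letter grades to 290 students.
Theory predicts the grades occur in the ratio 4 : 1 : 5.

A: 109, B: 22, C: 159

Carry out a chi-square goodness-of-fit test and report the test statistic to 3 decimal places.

Ratio total = 10. Expected counts: 290×4/10 = 116, 290×1/10 = 29, 290×5/10 = 145.
χ² = (109−116)²/116 + (22−29)²/29 + (159−145)²/145
   = 0.4224 + 1.6897 + 1.3517
Sum = 3.464

3.464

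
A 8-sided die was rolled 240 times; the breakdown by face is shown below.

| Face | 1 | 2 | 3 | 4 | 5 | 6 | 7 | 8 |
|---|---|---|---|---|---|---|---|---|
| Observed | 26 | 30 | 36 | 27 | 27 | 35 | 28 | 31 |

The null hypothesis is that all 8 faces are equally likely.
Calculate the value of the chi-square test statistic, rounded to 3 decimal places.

Expected count for each of the 8 categories: 240/8 = 30.
1: (26 − 30)²/30 = 16/30 = 0.5333
2: (30 − 30)²/30 = 0/30 = 0.0000
3: (36 − 30)²/30 = 36/30 = 1.2000
4: (27 − 30)²/30 = 9/30 = 0.3000
5: (27 − 30)²/30 = 9/30 = 0.3000
6: (35 − 30)²/30 = 25/30 = 0.8333
7: (28 − 30)²/30 = 4/30 = 0.1333
8: (31 − 30)²/30 = 1/30 = 0.0333
Sum = 3.333

3.333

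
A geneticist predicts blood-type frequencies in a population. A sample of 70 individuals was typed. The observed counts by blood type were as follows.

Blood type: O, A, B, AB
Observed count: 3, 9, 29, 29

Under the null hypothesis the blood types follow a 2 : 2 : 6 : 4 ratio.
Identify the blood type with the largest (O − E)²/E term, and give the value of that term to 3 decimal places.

Ratio total = 14. Expected counts: 70×2/14 = 10, 70×2/14 = 10, 70×6/14 = 30, 70×4/14 = 20.
χ² = (3−10)²/10 + (9−10)²/10 + (29−30)²/30 + (29−20)²/20
   = 4.9000 + 0.1000 + 0.0333 + 4.0500
The largest term is for O: 4.900.

O, 4.900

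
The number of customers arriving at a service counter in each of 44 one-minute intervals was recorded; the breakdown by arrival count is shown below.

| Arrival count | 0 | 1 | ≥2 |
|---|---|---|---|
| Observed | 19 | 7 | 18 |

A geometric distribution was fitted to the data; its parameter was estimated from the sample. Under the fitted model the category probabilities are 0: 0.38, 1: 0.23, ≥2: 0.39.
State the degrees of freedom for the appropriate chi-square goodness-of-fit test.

There are k = 3 categories and 1 parameter estimated from the data, so df = 3 − 1 − 1 = 1.

1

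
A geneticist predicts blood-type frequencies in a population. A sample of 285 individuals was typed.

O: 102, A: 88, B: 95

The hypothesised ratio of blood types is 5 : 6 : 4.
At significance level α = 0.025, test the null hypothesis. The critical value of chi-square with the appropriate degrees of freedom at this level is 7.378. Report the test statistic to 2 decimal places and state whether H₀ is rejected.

Ratio total = 15. Expected counts: 285×5/15 = 95, 285×6/15 = 114, 285×4/15 = 76.
cat         O        E   (O−E)²/E
O         102       95      0.516
A          88      114      5.930
B          95       76      4.750
Sum = 11.20
df = 2. Since 11.20 > 7.378, we reject H₀.

11.20; reject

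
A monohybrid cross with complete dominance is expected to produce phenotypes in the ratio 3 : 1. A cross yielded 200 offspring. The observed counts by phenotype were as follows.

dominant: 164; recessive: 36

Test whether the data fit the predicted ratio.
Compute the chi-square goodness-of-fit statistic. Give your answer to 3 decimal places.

5.227

Ratio total = 4. Expected counts: 200×3/4 = 150, 200×1/4 = 50.
dominant: (164 − 150)²/150 = 196/150 = 1.3067
recessive: (36 − 50)²/50 = 196/50 = 3.9200
Sum = 5.227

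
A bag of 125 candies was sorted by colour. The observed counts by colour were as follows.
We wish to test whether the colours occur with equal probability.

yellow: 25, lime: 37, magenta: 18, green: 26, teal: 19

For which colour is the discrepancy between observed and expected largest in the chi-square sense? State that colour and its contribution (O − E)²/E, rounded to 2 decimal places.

lime, 5.76

Expected count for each of the 5 categories: 125/5 = 25.
cat          O        E   (O−E)²/E
yellow      25       25      0.000
lime        37       25      5.760
magenta     18       25      1.960
green       26       25      0.040
teal        19       25      1.440
The largest term is for lime: 5.76.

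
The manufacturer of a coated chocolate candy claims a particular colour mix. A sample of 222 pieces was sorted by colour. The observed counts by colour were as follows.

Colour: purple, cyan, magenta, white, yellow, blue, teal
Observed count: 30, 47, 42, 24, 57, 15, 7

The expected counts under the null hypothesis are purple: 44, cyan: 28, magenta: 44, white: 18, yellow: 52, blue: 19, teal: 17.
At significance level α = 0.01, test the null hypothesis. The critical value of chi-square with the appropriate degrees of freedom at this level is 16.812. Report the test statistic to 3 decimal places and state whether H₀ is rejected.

purple: (30 − 44)²/44 = 196/44 = 4.4545
cyan: (47 − 28)²/28 = 361/28 = 12.8929
magenta: (42 − 44)²/44 = 4/44 = 0.0909
white: (24 − 18)²/18 = 36/18 = 2.0000
yellow: (57 − 52)²/52 = 25/52 = 0.4808
blue: (15 − 19)²/19 = 16/19 = 0.8421
teal: (7 − 17)²/17 = 100/17 = 5.8824
Sum = 26.644
df = 6. Since 26.644 > 16.812, we reject H₀.

26.644; reject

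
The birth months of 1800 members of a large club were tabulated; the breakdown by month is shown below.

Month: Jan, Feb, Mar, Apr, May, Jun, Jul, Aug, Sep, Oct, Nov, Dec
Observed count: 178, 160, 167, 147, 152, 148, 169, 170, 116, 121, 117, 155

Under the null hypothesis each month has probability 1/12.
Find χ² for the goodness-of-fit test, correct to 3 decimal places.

Under H₀ each category has probability 1/12, so each expected count is 1800/12 = 150.
χ² = (178−150)²/150 + (160−150)²/150 + (167−150)²/150 + (147−150)²/150 + (152−150)²/150 + (148−150)²/150 + (169−150)²/150 + (170−150)²/150 + (116−150)²/150 + (121−150)²/150 + (117−150)²/150 + (155−150)²/150
   = 5.2267 + 0.6667 + 1.9267 + 0.0600 + 0.0267 + 0.0267 + 2.4067 + 2.6667 + 7.7067 + 5.6067 + 7.2600 + 0.1667
Sum = 33.747

33.747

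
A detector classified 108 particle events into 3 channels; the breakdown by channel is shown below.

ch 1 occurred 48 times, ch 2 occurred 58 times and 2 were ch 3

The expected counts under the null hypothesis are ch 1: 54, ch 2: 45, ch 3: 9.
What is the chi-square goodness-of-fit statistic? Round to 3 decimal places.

χ² = (48−54)²/54 + (58−45)²/45 + (2−9)²/9
   = 0.6667 + 3.7556 + 5.4444
Sum = 9.867

9.867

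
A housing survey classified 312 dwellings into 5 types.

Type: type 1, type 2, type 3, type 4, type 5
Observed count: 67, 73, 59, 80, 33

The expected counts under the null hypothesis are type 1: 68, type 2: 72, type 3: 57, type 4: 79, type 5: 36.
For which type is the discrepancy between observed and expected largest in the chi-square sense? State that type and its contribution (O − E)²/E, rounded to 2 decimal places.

type 1: (67 − 68)²/68 = 1/68 = 0.015
type 2: (73 − 72)²/72 = 1/72 = 0.014
type 3: (59 − 57)²/57 = 4/57 = 0.070
type 4: (80 − 79)²/79 = 1/79 = 0.013
type 5: (33 − 36)²/36 = 9/36 = 0.250
The largest term is for type 5: 0.25.

type 5, 0.25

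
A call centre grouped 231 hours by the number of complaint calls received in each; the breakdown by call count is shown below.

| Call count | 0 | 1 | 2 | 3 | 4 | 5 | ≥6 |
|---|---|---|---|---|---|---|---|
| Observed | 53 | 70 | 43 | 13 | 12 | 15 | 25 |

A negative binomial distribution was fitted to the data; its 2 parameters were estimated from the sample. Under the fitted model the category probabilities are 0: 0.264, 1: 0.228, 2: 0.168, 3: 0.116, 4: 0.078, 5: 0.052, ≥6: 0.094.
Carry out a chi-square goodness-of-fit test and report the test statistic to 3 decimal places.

17.555

Expected counts E_i = n·p_i: 231×0.264 = 60.984, 231×0.228 = 52.668, 231×0.168 = 38.808, 231×0.116 = 26.796, 231×0.078 = 18.018, 231×0.052 = 12.012, 231×0.094 = 21.714.
0: (53 − 60.984)²/60.984 = 63.744256/60.984 = 1.0453
1: (70 − 52.668)²/52.668 = 300.398224/52.668 = 5.7036
2: (43 − 38.808)²/38.808 = 17.572864/38.808 = 0.4528
3: (13 − 26.796)²/26.796 = 190.329616/26.796 = 7.1029
4: (12 − 18.018)²/18.018 = 36.216324/18.018 = 2.0100
5: (15 − 12.012)²/12.012 = 8.928144/12.012 = 0.7433
≥6: (25 − 21.714)²/21.714 = 10.797796/21.714 = 0.4973
Sum = 17.555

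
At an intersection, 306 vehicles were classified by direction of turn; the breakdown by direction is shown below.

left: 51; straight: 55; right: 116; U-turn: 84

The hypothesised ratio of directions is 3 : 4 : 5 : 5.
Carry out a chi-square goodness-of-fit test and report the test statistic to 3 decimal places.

12.092

Ratio total = 17. Expected counts: 306×3/17 = 54, 306×4/17 = 72, 306×5/17 = 90, 306×5/17 = 90.
left: (51 − 54)²/54 = 9/54 = 0.1667
straight: (55 − 72)²/72 = 289/72 = 4.0139
right: (116 − 90)²/90 = 676/90 = 7.5111
U-turn: (84 − 90)²/90 = 36/90 = 0.4000
Sum = 12.092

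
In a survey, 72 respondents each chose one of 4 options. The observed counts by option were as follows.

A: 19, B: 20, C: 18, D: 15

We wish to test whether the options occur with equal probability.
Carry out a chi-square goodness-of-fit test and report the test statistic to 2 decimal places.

Expected count for each of the 4 categories: 72/4 = 18.
A: (19 − 18)²/18 = 1/18 = 0.056
B: (20 − 18)²/18 = 4/18 = 0.222
C: (18 − 18)²/18 = 0/18 = 0.000
D: (15 − 18)²/18 = 9/18 = 0.500
Sum = 0.78

0.78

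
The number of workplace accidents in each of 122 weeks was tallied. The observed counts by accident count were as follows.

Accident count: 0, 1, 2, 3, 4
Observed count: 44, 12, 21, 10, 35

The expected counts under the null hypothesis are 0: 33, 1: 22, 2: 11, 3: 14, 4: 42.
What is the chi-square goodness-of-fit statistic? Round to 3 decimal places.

cat         O        E   (O−E)²/E
0          44       33     3.6667
1          12       22     4.5455
2          21       11     9.0909
3          10       14     1.1429
4          35       42     1.1667
Sum = 19.613

19.613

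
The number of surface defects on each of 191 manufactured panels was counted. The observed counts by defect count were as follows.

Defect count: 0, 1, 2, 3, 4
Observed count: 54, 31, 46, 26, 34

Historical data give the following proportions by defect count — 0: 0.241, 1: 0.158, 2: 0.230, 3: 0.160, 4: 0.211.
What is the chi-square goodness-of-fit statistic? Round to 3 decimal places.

Expected counts E_i = n·p_i: 191×0.241 = 46.031, 191×0.158 = 30.178, 191×0.230 = 43.93, 191×0.160 = 30.56, 191×0.211 = 40.301.
cat         O        E   (O−E)²/E
0          54   46.031     1.3796
1          31   30.178     0.0224
2          46    43.93     0.0975
3          26    30.56     0.6804
4          34   40.301     0.9852
Sum = 3.165

3.165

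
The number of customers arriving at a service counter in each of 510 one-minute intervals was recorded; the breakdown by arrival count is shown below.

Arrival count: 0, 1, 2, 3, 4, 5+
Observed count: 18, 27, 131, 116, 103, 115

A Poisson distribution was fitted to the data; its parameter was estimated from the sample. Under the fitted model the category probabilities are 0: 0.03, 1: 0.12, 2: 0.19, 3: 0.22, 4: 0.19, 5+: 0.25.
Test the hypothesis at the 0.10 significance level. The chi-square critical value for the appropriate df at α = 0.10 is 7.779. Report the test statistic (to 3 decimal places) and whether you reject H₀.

33.327; reject

Expected counts E_i = n·p_i: 510×0.03 = 15.3, 510×0.12 = 61.2, 510×0.19 = 96.9, 510×0.22 = 112.2, 510×0.19 = 96.9, 510×0.25 = 127.5.
χ² = (18−15.3)²/15.3 + (27−61.2)²/61.2 + (131−96.9)²/96.9 + (116−112.2)²/112.2 + (103−96.9)²/96.9 + (115−127.5)²/127.5
   = 0.4765 + 19.1118 + 12.0001 + 0.1287 + 0.3840 + 1.2255
Sum = 33.327
df = 4. Since 33.327 > 7.779, we reject H₀.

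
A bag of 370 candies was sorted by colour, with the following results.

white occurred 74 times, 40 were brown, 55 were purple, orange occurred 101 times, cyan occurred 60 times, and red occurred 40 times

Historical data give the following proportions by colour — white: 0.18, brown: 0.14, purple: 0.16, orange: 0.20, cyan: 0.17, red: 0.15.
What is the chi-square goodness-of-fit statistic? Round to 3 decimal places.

18.122

Expected counts E_i = n·p_i: 370×0.18 = 66.6, 370×0.14 = 51.8, 370×0.16 = 59.2, 370×0.20 = 74, 370×0.17 = 62.9, 370×0.15 = 55.5.
white: (74 − 66.6)²/66.6 = 54.76/66.6 = 0.8222
brown: (40 − 51.8)²/51.8 = 139.24/51.8 = 2.6880
purple: (55 − 59.2)²/59.2 = 17.64/59.2 = 0.2980
orange: (101 − 74)²/74 = 729/74 = 9.8514
cyan: (60 − 62.9)²/62.9 = 8.41/62.9 = 0.1337
red: (40 − 55.5)²/55.5 = 240.25/55.5 = 4.3288
Sum = 18.122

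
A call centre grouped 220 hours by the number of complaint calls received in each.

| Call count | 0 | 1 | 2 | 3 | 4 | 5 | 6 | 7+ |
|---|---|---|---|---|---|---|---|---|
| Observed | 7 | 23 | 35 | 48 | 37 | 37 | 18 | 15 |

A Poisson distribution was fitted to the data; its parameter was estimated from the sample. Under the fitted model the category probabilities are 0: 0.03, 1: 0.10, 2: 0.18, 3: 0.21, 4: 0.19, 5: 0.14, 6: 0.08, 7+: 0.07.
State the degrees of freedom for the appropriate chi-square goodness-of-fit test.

There are k = 8 categories and 1 parameter estimated from the data, so df = 8 − 1 − 1 = 6.

6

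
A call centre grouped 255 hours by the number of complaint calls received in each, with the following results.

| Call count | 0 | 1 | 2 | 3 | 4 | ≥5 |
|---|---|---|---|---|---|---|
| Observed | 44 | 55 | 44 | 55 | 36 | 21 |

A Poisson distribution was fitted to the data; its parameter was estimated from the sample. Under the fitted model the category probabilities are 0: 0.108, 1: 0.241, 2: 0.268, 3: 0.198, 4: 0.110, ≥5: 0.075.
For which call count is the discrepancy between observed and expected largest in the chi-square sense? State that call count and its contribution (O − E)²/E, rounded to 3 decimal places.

Expected counts E_i = n·p_i: 255×0.108 = 27.54, 255×0.241 = 61.455, 255×0.268 = 68.34, 255×0.198 = 50.49, 255×0.110 = 28.05, 255×0.075 = 19.125.
cat         O        E   (O−E)²/E
0          44    27.54     9.8377
1          55   61.455     0.6780
2          44    68.34     8.6689
3          55    50.49     0.4029
4          36    28.05     2.2532
≥5         21   19.125     0.1838
The largest term is for 0: 9.838.

0, 9.838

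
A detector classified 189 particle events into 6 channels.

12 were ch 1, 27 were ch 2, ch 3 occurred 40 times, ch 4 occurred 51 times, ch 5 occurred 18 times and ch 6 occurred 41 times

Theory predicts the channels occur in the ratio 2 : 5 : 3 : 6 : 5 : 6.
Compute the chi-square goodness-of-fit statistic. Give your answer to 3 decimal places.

29.514

Ratio total = 27. Expected counts: 189×2/27 = 14, 189×5/27 = 35, 189×3/27 = 21, 189×6/27 = 42, 189×5/27 = 35, 189×6/27 = 42.
ch 1: (12 − 14)²/14 = 4/14 = 0.2857
ch 2: (27 − 35)²/35 = 64/35 = 1.8286
ch 3: (40 − 21)²/21 = 361/21 = 17.1905
ch 4: (51 − 42)²/42 = 81/42 = 1.9286
ch 5: (18 − 35)²/35 = 289/35 = 8.2571
ch 6: (41 − 42)²/42 = 1/42 = 0.0238
Sum = 29.514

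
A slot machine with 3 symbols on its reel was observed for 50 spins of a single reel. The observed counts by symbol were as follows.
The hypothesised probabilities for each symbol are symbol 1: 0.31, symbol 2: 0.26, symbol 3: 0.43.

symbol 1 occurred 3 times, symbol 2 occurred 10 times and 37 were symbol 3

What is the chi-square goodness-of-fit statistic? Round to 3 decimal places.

21.947

Expected counts E_i = n·p_i: 50×0.31 = 15.5, 50×0.26 = 13, 50×0.43 = 21.5.
symbol 1: (3 − 15.5)²/15.5 = 156.25/15.5 = 10.0806
symbol 2: (10 − 13)²/13 = 9/13 = 0.6923
symbol 3: (37 − 21.5)²/21.5 = 240.25/21.5 = 11.1744
Sum = 21.947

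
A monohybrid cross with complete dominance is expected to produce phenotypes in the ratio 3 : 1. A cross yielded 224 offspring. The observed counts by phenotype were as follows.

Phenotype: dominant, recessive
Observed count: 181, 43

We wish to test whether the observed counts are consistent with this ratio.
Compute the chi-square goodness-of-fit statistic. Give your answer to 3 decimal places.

Ratio total = 4. Expected counts: 224×3/4 = 168, 224×1/4 = 56.
dominant: (181 − 168)²/168 = 169/168 = 1.0060
recessive: (43 − 56)²/56 = 169/56 = 3.0179
Sum = 4.024

4.024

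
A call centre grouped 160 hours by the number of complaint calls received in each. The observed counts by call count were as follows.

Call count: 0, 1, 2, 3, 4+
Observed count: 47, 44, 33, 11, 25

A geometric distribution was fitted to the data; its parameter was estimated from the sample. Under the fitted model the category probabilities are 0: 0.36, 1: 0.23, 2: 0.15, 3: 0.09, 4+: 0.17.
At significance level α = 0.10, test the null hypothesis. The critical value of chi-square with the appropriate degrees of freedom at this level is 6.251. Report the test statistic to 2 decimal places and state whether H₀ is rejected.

Expected counts E_i = n·p_i: 160×0.36 = 57.6, 160×0.23 = 36.8, 160×0.15 = 24, 160×0.09 = 14.4, 160×0.17 = 27.2.
cat         O        E   (O−E)²/E
0          47     57.6      1.951
1          44     36.8      1.409
2          33       24      3.375
3          11     14.4      0.803
4+         25     27.2      0.178
Sum = 7.72
df = 3. Since 7.72 > 6.251, we reject H₀.

7.72; reject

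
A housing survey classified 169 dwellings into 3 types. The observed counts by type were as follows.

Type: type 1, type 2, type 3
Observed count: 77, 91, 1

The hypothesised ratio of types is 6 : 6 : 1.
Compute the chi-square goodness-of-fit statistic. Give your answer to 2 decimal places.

Ratio total = 13. Expected counts: 169×6/13 = 78, 169×6/13 = 78, 169×1/13 = 13.
type 1: (77 − 78)²/78 = 1/78 = 0.013
type 2: (91 − 78)²/78 = 169/78 = 2.167
type 3: (1 − 13)²/13 = 144/13 = 11.077
Sum = 13.26

13.26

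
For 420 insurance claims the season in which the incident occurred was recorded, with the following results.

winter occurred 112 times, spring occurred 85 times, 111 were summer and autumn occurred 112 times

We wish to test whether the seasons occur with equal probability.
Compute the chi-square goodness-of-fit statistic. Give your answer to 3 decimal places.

Under H₀ each category has probability 1/4, so each expected count is 420/4 = 105.
χ² = (112−105)²/105 + (85−105)²/105 + (111−105)²/105 + (112−105)²/105
   = 0.4667 + 3.8095 + 0.3429 + 0.4667
Sum = 5.086

5.086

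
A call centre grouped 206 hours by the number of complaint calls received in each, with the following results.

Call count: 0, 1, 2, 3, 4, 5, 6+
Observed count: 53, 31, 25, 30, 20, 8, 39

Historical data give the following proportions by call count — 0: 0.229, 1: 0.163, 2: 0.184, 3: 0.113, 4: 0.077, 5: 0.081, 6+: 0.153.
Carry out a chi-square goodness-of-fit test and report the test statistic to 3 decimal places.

Expected counts E_i = n·p_i: 206×0.229 = 47.174, 206×0.163 = 33.578, 206×0.184 = 37.904, 206×0.113 = 23.278, 206×0.077 = 15.862, 206×0.081 = 16.686, 206×0.153 = 31.518.
χ² = (53−47.174)²/47.174 + (31−33.578)²/33.578 + (25−37.904)²/37.904 + (30−23.278)²/23.278 + (20−15.862)²/15.862 + (8−16.686)²/16.686 + (39−31.518)²/31.518
   = 0.7195 + 0.1979 + 4.3930 + 1.9411 + 1.0795 + 4.5216 + 1.7761
Sum = 14.629

14.629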